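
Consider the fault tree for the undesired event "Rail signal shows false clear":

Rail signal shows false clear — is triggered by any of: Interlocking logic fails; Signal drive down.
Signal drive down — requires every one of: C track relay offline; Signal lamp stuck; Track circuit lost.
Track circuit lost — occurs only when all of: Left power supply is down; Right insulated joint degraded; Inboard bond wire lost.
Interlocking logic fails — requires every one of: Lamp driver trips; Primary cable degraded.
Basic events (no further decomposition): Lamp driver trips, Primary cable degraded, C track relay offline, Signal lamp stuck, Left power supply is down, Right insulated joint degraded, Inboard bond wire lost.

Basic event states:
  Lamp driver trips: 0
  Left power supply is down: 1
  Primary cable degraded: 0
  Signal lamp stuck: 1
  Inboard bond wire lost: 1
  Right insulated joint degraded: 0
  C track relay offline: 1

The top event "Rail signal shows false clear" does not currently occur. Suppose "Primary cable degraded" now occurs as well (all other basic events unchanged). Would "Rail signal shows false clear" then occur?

No

Counterfactual: set "Primary cable degraded" to occurred.
Interlocking logic fails [AND]: Lamp driver trips=not, Primary cable degraded=occurs → not all inputs occur → does not occur.
Track circuit lost [AND]: Left power supply is down=occurs, Right insulated joint degraded=not, Inboard bond wire lost=occurs → not all inputs occur → does not occur.
Signal drive down [AND]: C track relay offline=occurs, Signal lamp stuck=occurs, Track circuit lost=not → not all inputs occur → does not occur.
Rail signal shows false clear [OR]: Interlocking logic fails=not, Signal drive down=not → no input occurs → does not occur.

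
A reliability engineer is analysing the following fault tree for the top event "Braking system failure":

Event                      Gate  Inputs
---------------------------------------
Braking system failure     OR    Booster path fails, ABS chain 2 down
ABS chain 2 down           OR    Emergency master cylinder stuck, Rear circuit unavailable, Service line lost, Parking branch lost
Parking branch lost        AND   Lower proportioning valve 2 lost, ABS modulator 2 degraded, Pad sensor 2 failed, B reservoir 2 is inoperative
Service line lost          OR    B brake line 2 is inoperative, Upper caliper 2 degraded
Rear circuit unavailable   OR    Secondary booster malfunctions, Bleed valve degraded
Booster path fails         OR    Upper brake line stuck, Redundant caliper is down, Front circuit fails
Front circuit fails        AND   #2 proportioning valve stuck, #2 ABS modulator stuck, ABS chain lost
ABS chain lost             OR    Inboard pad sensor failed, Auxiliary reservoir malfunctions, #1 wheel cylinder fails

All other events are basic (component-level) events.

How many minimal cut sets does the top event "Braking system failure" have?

ABS chain lost [OR]: union of children's cut sets → 3 cut set(s).
Front circuit fails [AND]: one cut set from each child combined → 1 × 1 × 3 = 3 cut set(s).
Booster path fails [OR]: union of children's cut sets → 5 cut set(s).
Rear circuit unavailable [OR]: union of children's cut sets → 2 cut set(s).
Service line lost [OR]: union of children's cut sets → 2 cut set(s).
Parking branch lost [AND]: one cut set from each child combined → 1 × 1 × 1 × 1 = 1 cut set(s).
ABS chain 2 down [OR]: union of children's cut sets → 6 cut set(s).
Braking system failure [OR]: union of children's cut sets → 11 cut set(s).

11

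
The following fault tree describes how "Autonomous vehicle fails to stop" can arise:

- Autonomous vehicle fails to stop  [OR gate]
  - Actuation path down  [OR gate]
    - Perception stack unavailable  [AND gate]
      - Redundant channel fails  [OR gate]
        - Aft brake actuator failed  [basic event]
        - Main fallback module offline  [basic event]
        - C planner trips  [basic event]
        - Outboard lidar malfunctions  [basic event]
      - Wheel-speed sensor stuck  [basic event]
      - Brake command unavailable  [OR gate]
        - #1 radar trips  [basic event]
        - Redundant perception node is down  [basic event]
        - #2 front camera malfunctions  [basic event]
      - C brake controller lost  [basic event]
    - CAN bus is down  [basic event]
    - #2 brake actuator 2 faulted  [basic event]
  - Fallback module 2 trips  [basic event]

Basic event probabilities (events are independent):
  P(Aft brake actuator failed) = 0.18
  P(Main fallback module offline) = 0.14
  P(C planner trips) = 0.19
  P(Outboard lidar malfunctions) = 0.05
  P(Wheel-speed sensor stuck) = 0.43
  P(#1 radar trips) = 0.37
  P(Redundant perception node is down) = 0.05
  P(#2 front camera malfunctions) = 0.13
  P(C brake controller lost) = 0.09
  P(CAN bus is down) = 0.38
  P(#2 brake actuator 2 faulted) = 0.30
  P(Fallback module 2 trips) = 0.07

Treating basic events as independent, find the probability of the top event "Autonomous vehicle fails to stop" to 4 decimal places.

P(Redundant channel fails) [OR] = 1 − (1−0.18) × (1−0.14) × (1−0.19) × (1−0.05) = 0.457349
P(Brake command unavailable) [OR] = 1 − (1−0.37) × (1−0.05) × (1−0.13) = 0.479305
P(Perception stack unavailable) [AND] = 0.457349 × 0.43 × 0.479305 × 0.09 = 0.008483
P(Actuation path down) [OR] = 1 − (1−0.008483) × (1−0.38) × (1−0.30) = 0.569682
P(Autonomous vehicle fails to stop) [OR] = 1 − (1−0.569682) × (1−0.07) = 0.599804
Rounded to 4 decimal places: P(Autonomous vehicle fails to stop) ≈ 0.5998.

0.5998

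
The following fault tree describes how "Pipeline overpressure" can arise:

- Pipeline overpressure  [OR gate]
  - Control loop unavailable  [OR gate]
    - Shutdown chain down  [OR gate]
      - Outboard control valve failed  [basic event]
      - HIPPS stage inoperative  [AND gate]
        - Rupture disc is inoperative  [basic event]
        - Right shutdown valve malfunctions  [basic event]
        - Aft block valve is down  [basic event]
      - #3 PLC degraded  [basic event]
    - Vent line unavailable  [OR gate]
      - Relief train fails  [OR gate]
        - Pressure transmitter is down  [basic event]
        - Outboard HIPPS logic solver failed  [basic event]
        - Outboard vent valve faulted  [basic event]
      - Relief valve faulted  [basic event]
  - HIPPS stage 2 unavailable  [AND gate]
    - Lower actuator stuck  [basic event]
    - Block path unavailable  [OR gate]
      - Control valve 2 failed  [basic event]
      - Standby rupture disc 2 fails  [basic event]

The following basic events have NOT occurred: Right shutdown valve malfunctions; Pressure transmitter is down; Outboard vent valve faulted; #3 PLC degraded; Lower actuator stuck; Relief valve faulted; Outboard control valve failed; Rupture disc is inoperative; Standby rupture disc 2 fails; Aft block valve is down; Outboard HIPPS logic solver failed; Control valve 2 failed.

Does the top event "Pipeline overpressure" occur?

No

HIPPS stage inoperative [AND]: Rupture disc is inoperative=not, Right shutdown valve malfunctions=not, Aft block valve is down=not → not all inputs occur → does not occur.
Shutdown chain down [OR]: Outboard control valve failed=not, HIPPS stage inoperative=not, #3 PLC degraded=not → no input occurs → does not occur.
Relief train fails [OR]: Pressure transmitter is down=not, Outboard HIPPS logic solver failed=not, Outboard vent valve faulted=not → no input occurs → does not occur.
Vent line unavailable [OR]: Relief train fails=not, Relief valve faulted=not → no input occurs → does not occur.
Control loop unavailable [OR]: Shutdown chain down=not, Vent line unavailable=not → no input occurs → does not occur.
Block path unavailable [OR]: Control valve 2 failed=not, Standby rupture disc 2 fails=not → no input occurs → does not occur.
HIPPS stage 2 unavailable [AND]: Lower actuator stuck=not, Block path unavailable=not → not all inputs occur → does not occur.
Pipeline overpressure [OR]: Control loop unavailable=not, HIPPS stage 2 unavailable=not → no input occurs → does not occur.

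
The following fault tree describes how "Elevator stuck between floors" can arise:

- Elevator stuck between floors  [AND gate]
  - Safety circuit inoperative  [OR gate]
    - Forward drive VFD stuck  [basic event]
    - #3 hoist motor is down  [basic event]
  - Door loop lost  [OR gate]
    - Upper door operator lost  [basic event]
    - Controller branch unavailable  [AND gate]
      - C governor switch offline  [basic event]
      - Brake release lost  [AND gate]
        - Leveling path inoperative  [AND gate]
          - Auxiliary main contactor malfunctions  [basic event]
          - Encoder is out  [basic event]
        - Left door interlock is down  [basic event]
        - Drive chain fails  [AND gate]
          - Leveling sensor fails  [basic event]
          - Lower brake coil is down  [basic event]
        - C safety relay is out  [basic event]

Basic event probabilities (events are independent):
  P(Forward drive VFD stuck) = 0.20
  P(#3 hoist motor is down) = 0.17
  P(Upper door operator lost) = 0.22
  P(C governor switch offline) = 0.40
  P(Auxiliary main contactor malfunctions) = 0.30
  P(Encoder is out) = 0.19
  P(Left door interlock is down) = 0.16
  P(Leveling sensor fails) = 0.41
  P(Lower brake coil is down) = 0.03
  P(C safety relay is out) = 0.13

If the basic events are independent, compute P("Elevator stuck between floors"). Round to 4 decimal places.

P(Safety circuit inoperative) [OR] = 1 − (1−0.20) × (1−0.17) = 0.336000
P(Leveling path inoperative) [AND] = 0.30 × 0.19 = 0.057000
P(Drive chain fails) [AND] = 0.41 × 0.03 = 0.012300
P(Brake release lost) [AND] = 0.057000 × 0.16 × 0.012300 × 0.13 = 0.000015
P(Controller branch unavailable) [AND] = 0.40 × 0.000015 = 0.000006
P(Door loop lost) [OR] = 1 − (1−0.22) × (1−0.000006) = 0.220005
P(Elevator stuck between floors) [AND] = 0.336000 × 0.220005 = 0.073922
Rounded to 4 decimal places: P(Elevator stuck between floors) ≈ 0.0739.

0.0739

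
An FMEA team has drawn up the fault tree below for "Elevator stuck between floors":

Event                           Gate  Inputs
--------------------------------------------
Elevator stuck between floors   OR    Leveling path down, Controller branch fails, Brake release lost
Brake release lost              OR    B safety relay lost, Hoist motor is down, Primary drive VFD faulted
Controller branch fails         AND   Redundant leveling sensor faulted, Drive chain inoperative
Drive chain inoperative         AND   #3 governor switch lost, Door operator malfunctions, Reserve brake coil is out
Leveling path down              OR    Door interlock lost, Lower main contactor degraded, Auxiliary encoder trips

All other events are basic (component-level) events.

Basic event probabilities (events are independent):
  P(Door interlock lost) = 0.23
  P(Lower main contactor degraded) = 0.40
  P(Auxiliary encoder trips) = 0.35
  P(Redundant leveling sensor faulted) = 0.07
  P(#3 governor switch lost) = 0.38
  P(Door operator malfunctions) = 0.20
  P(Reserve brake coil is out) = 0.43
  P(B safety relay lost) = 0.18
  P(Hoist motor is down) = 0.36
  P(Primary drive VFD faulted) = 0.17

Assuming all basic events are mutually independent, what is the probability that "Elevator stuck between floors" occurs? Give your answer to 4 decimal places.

P(Leveling path down) [OR] = 1 − (1−0.23) × (1−0.40) × (1−0.35) = 0.699700
P(Drive chain inoperative) [AND] = 0.38 × 0.20 × 0.43 = 0.032680
P(Controller branch fails) [AND] = 0.07 × 0.032680 = 0.002288
P(Brake release lost) [OR] = 1 − (1−0.18) × (1−0.36) × (1−0.17) = 0.564416
P(Elevator stuck between floors) [OR] = 1 − (1−0.699700) × (1−0.002288) × (1−0.564416) = 0.869493
Rounded to 4 decimal places: P(Elevator stuck between floors) ≈ 0.8695.

0.8695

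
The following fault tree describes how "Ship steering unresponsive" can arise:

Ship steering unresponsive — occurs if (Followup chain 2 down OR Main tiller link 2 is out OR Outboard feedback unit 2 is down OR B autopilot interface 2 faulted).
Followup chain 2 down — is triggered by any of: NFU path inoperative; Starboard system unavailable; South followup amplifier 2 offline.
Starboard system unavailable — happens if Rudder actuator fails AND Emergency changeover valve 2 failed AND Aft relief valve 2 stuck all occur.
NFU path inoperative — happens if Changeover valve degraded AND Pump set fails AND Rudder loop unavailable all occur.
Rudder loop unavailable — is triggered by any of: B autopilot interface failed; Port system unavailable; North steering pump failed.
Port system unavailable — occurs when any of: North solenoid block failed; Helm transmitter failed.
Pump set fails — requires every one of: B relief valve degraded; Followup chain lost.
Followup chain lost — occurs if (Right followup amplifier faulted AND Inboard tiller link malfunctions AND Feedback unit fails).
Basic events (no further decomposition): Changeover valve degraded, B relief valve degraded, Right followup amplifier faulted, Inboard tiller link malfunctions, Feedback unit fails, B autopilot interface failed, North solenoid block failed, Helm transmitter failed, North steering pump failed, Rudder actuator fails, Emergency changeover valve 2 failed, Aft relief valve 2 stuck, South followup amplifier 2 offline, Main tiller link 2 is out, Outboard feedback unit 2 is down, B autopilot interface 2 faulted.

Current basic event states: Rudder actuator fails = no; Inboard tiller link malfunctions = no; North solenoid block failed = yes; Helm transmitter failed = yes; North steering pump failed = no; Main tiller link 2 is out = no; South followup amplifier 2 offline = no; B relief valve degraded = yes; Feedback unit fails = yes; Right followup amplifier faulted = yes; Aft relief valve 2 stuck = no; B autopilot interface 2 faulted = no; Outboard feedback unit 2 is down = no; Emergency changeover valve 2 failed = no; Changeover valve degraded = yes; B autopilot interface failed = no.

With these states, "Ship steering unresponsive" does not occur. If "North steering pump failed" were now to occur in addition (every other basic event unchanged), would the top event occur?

No

Counterfactual: set "North steering pump failed" to occurred.
Followup chain lost [AND]: Right followup amplifier faulted=occurs, Inboard tiller link malfunctions=not, Feedback unit fails=occurs → not all inputs occur → does not occur.
Pump set fails [AND]: B relief valve degraded=occurs, Followup chain lost=not → not all inputs occur → does not occur.
Port system unavailable [OR]: North solenoid block failed=occurs, Helm transmitter failed=occurs → at least one input occurs → occurs.
Rudder loop unavailable [OR]: B autopilot interface failed=not, Port system unavailable=occurs, North steering pump failed=occurs → at least one input occurs → occurs.
NFU path inoperative [AND]: Changeover valve degraded=occurs, Pump set fails=not, Rudder loop unavailable=occurs → not all inputs occur → does not occur.
Starboard system unavailable [AND]: Rudder actuator fails=not, Emergency changeover valve 2 failed=not, Aft relief valve 2 stuck=not → not all inputs occur → does not occur.
Followup chain 2 down [OR]: NFU path inoperative=not, Starboard system unavailable=not, South followup amplifier 2 offline=not → no input occurs → does not occur.
Ship steering unresponsive [OR]: Followup chain 2 down=not, Main tiller link 2 is out=not, Outboard feedback unit 2 is down=not, B autopilot interface 2 faulted=not → no input occurs → does not occur.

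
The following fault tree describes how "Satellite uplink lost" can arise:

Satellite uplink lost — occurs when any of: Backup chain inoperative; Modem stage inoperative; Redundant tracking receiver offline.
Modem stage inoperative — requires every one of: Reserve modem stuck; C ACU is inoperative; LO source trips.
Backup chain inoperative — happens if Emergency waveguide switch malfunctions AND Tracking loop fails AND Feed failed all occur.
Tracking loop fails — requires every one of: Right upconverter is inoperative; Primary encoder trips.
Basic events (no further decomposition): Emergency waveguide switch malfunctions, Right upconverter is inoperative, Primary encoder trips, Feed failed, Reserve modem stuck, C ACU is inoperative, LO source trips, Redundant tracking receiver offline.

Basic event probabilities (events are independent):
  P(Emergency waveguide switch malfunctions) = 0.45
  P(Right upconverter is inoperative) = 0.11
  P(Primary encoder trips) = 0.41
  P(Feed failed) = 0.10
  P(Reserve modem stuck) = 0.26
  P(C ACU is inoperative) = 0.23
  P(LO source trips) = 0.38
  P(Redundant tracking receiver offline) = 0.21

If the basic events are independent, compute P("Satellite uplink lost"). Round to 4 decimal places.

0.2295

P(Tracking loop fails) [AND] = 0.11 × 0.41 = 0.045100
P(Backup chain inoperative) [AND] = 0.45 × 0.045100 × 0.10 = 0.002030
P(Modem stage inoperative) [AND] = 0.26 × 0.23 × 0.38 = 0.022724
P(Satellite uplink lost) [OR] = 1 − (1−0.002030) × (1−0.022724) × (1−0.21) = 0.229519
Rounded to 4 decimal places: P(Satellite uplink lost) ≈ 0.2295.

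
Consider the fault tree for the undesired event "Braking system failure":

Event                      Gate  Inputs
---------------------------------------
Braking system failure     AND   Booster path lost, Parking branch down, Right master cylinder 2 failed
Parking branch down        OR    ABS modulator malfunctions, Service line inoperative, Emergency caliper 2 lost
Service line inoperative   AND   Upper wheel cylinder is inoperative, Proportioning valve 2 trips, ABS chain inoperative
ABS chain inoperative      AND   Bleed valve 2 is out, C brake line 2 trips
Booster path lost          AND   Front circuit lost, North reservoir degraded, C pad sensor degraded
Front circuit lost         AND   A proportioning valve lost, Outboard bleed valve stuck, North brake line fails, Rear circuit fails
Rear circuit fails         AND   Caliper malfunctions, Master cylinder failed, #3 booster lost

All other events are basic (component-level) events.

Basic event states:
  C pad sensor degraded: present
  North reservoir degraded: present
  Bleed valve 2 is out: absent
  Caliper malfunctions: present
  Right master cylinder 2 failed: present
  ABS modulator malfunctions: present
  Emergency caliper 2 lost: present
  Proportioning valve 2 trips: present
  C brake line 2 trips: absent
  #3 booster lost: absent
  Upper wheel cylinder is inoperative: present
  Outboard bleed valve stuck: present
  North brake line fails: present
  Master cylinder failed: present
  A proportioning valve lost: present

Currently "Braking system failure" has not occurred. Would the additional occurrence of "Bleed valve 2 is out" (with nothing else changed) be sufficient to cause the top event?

Counterfactual: set "Bleed valve 2 is out" to occurred.
Rear circuit fails [AND]: Caliper malfunctions=occurs, Master cylinder failed=occurs, #3 booster lost=not → not all inputs occur → does not occur.
Front circuit lost [AND]: A proportioning valve lost=occurs, Outboard bleed valve stuck=occurs, North brake line fails=occurs, Rear circuit fails=not → not all inputs occur → does not occur.
Booster path lost [AND]: Front circuit lost=not, North reservoir degraded=occurs, C pad sensor degraded=occurs → not all inputs occur → does not occur.
ABS chain inoperative [AND]: Bleed valve 2 is out=occurs, C brake line 2 trips=not → not all inputs occur → does not occur.
Service line inoperative [AND]: Upper wheel cylinder is inoperative=occurs, Proportioning valve 2 trips=occurs, ABS chain inoperative=not → not all inputs occur → does not occur.
Parking branch down [OR]: ABS modulator malfunctions=occurs, Service line inoperative=not, Emergency caliper 2 lost=occurs → at least one input occurs → occurs.
Braking system failure [AND]: Booster path lost=not, Parking branch down=occurs, Right master cylinder 2 failed=occurs → not all inputs occur → does not occur.

No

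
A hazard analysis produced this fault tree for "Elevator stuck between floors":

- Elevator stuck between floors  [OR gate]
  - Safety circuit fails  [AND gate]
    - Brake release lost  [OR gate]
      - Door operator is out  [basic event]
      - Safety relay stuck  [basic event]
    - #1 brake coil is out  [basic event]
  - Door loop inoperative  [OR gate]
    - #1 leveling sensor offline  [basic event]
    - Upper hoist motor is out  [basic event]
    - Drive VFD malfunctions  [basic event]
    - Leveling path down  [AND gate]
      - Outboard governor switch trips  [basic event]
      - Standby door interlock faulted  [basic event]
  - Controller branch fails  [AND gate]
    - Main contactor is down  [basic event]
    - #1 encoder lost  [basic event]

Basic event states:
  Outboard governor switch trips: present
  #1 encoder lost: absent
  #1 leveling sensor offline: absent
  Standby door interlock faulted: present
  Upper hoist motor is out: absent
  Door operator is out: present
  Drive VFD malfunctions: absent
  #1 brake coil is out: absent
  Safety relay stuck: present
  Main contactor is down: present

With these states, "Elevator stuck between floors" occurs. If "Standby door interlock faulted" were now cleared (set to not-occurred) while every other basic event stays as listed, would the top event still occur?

Counterfactual: set "Standby door interlock faulted" to not occurred.
Brake release lost [OR]: Door operator is out=occurs, Safety relay stuck=occurs → at least one input occurs → occurs.
Safety circuit fails [AND]: Brake release lost=occurs, #1 brake coil is out=not → not all inputs occur → does not occur.
Leveling path down [AND]: Outboard governor switch trips=occurs, Standby door interlock faulted=not → not all inputs occur → does not occur.
Door loop inoperative [OR]: #1 leveling sensor offline=not, Upper hoist motor is out=not, Drive VFD malfunctions=not, Leveling path down=not → no input occurs → does not occur.
Controller branch fails [AND]: Main contactor is down=occurs, #1 encoder lost=not → not all inputs occur → does not occur.
Elevator stuck between floors [OR]: Safety circuit fails=not, Door loop inoperative=not, Controller branch fails=not → no input occurs → does not occur.

No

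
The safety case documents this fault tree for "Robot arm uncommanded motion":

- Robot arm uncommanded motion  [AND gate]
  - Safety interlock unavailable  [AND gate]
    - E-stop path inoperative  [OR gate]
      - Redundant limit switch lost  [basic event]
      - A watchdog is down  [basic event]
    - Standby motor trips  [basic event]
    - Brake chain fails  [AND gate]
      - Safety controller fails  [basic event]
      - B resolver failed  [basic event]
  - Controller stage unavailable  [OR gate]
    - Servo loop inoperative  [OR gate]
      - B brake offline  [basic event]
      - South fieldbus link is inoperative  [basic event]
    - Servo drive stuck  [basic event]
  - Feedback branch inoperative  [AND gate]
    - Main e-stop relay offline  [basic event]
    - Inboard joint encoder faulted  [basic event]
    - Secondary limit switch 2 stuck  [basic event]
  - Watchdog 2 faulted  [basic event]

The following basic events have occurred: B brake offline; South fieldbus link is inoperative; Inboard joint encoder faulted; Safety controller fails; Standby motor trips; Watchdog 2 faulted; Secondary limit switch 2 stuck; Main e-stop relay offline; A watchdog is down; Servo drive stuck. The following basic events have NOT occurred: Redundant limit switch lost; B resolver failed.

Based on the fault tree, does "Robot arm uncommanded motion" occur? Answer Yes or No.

E-stop path inoperative [OR]: Redundant limit switch lost=not, A watchdog is down=occurs → at least one input occurs → occurs.
Brake chain fails [AND]: Safety controller fails=occurs, B resolver failed=not → not all inputs occur → does not occur.
Safety interlock unavailable [AND]: E-stop path inoperative=occurs, Standby motor trips=occurs, Brake chain fails=not → not all inputs occur → does not occur.
Servo loop inoperative [OR]: B brake offline=occurs, South fieldbus link is inoperative=occurs → at least one input occurs → occurs.
Controller stage unavailable [OR]: Servo loop inoperative=occurs, Servo drive stuck=occurs → at least one input occurs → occurs.
Feedback branch inoperative [AND]: Main e-stop relay offline=occurs, Inboard joint encoder faulted=occurs, Secondary limit switch 2 stuck=occurs → all inputs occur → occurs.
Robot arm uncommanded motion [AND]: Safety interlock unavailable=not, Controller stage unavailable=occurs, Feedback branch inoperative=occurs, Watchdog 2 faulted=occurs → not all inputs occur → does not occur.

No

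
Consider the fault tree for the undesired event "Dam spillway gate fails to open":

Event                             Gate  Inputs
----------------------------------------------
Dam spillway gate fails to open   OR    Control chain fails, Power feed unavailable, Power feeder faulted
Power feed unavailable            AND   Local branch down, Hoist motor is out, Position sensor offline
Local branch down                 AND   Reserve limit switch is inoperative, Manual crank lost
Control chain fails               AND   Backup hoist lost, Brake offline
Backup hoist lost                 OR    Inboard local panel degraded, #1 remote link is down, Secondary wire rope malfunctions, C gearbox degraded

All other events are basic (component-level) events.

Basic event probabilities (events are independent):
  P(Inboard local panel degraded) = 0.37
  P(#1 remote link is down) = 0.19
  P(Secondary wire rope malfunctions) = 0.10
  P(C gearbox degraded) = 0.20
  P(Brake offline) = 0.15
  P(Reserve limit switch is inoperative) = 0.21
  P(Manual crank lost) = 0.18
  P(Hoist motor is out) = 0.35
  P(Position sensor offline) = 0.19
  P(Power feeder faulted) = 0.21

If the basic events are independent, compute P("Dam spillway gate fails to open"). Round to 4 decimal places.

0.2868

P(Backup hoist lost) [OR] = 1 − (1−0.37) × (1−0.19) × (1−0.10) × (1−0.20) = 0.632584
P(Control chain fails) [AND] = 0.632584 × 0.15 = 0.094888
P(Local branch down) [AND] = 0.21 × 0.18 = 0.037800
P(Power feed unavailable) [AND] = 0.037800 × 0.35 × 0.19 = 0.002514
P(Dam spillway gate fails to open) [OR] = 1 − (1−0.094888) × (1−0.002514) × (1−0.21) = 0.286759
Rounded to 4 decimal places: P(Dam spillway gate fails to open) ≈ 0.2868.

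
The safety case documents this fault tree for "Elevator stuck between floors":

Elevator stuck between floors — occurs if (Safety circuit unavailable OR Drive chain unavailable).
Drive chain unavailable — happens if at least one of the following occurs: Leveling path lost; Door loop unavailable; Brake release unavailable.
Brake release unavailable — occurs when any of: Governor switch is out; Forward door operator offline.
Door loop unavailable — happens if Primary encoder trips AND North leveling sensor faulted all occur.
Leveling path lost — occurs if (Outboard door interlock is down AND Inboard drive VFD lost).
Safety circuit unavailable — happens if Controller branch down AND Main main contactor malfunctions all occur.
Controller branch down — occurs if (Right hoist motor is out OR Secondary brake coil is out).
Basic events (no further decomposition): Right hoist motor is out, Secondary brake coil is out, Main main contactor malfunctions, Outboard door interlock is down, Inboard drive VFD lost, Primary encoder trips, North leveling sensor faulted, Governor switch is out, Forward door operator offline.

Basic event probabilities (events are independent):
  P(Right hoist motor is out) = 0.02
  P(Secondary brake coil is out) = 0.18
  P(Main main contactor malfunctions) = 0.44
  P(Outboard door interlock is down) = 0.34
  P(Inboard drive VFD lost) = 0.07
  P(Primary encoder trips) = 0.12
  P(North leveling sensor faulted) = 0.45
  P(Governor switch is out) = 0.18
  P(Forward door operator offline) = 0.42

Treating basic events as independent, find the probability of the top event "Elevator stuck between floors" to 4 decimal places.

P(Controller branch down) [OR] = 1 − (1−0.02) × (1−0.18) = 0.196400
P(Safety circuit unavailable) [AND] = 0.196400 × 0.44 = 0.086416
P(Leveling path lost) [AND] = 0.34 × 0.07 = 0.023800
P(Door loop unavailable) [AND] = 0.12 × 0.45 = 0.054000
P(Brake release unavailable) [OR] = 1 − (1−0.18) × (1−0.42) = 0.524400
P(Drive chain unavailable) [OR] = 1 − (1−0.023800) × (1−0.054000) × (1−0.524400) = 0.560790
P(Elevator stuck between floors) [OR] = 1 − (1−0.086416) × (1−0.560790) = 0.598745
Rounded to 4 decimal places: P(Elevator stuck between floors) ≈ 0.5987.

0.5987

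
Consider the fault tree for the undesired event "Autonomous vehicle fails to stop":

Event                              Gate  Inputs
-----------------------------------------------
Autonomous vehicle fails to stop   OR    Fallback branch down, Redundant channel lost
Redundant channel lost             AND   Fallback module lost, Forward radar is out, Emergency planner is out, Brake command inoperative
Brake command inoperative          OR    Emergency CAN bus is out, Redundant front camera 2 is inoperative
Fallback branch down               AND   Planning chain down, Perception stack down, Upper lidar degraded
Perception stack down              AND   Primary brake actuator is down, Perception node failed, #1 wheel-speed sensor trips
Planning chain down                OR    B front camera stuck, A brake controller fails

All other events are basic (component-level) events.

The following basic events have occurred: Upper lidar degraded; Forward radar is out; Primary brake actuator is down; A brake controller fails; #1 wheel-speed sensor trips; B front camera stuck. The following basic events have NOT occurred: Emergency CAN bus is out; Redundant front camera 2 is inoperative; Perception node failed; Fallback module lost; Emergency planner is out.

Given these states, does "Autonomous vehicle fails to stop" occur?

No

Planning chain down [OR]: B front camera stuck=occurs, A brake controller fails=occurs → at least one input occurs → occurs.
Perception stack down [AND]: Primary brake actuator is down=occurs, Perception node failed=not, #1 wheel-speed sensor trips=occurs → not all inputs occur → does not occur.
Fallback branch down [AND]: Planning chain down=occurs, Perception stack down=not, Upper lidar degraded=occurs → not all inputs occur → does not occur.
Brake command inoperative [OR]: Emergency CAN bus is out=not, Redundant front camera 2 is inoperative=not → no input occurs → does not occur.
Redundant channel lost [AND]: Fallback module lost=not, Forward radar is out=occurs, Emergency planner is out=not, Brake command inoperative=not → not all inputs occur → does not occur.
Autonomous vehicle fails to stop [OR]: Fallback branch down=not, Redundant channel lost=not → no input occurs → does not occur.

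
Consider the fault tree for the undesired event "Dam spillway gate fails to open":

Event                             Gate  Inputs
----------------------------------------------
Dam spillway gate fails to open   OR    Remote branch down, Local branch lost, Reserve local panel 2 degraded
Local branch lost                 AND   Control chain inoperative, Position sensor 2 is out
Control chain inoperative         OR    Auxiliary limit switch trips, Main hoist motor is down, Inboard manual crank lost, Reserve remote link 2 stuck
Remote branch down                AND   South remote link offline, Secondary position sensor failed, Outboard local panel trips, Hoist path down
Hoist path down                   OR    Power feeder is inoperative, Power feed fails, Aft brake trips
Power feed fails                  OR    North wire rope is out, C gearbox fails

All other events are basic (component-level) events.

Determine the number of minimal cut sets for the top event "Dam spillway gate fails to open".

Power feed fails [OR]: union of children's cut sets → 2 cut set(s).
Hoist path down [OR]: union of children's cut sets → 4 cut set(s).
Remote branch down [AND]: one cut set from each child combined → 1 × 1 × 1 × 4 = 4 cut set(s).
Control chain inoperative [OR]: union of children's cut sets → 4 cut set(s).
Local branch lost [AND]: one cut set from each child combined → 4 × 1 = 4 cut set(s).
Dam spillway gate fails to open [OR]: union of children's cut sets → 9 cut set(s).
Minimal cut sets: {Outboard local panel trips, Power feeder is inoperative, Secondary position sensor failed, South remote link offline}; {North wire rope is out, Outboard local panel trips, Secondary position sensor failed, South remote link offline}; {C gearbox fails, Outboard local panel trips, Secondary position sensor failed, South remote link offline}; {Aft brake trips, Outboard local panel trips, Secondary position sensor failed, South remote link offline}; {Auxiliary limit switch trips, Position sensor 2 is out}; {Main hoist motor is down, Position sensor 2 is out}; {Inboard manual crank lost, Position sensor 2 is out}; {Position sensor 2 is out, Reserve remote link 2 stuck}; {Reserve local panel 2 degraded}.

9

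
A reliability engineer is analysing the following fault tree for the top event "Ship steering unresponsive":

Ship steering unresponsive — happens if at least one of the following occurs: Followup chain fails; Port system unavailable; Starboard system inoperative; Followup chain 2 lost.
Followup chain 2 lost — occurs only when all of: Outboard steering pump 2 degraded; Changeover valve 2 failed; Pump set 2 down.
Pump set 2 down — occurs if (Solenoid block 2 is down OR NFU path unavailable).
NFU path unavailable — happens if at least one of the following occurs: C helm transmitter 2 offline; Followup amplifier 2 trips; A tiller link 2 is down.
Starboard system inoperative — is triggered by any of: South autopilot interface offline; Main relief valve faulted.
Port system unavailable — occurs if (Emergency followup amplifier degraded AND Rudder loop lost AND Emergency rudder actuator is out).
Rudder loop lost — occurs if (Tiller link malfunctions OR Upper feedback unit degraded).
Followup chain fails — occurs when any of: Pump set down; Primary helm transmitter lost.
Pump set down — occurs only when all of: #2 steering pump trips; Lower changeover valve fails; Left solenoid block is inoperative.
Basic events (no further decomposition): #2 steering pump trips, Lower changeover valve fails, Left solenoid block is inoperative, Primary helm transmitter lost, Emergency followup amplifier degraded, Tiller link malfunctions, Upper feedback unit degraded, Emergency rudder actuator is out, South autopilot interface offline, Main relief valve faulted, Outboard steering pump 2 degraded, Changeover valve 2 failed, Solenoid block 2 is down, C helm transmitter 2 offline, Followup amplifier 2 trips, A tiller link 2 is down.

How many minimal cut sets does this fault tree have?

Pump set down [AND]: one cut set from each child combined → 1 × 1 × 1 = 1 cut set(s).
Followup chain fails [OR]: union of children's cut sets → 2 cut set(s).
Rudder loop lost [OR]: union of children's cut sets → 2 cut set(s).
Port system unavailable [AND]: one cut set from each child combined → 1 × 2 × 1 = 2 cut set(s).
Starboard system inoperative [OR]: union of children's cut sets → 2 cut set(s).
NFU path unavailable [OR]: union of children's cut sets → 3 cut set(s).
Pump set 2 down [OR]: union of children's cut sets → 4 cut set(s).
Followup chain 2 lost [AND]: one cut set from each child combined → 1 × 1 × 4 = 4 cut set(s).
Ship steering unresponsive [OR]: union of children's cut sets → 10 cut set(s).
Minimal cut sets: {#2 steering pump trips, Left solenoid block is inoperative, Lower changeover valve fails}; {Primary helm transmitter lost}; {Emergency followup amplifier degraded, Emergency rudder actuator is out, Tiller link malfunctions}; {Emergency followup amplifier degraded, Emergency rudder actuator is out, Upper feedback unit degraded}; {South autopilot interface offline}; {Main relief valve faulted}; {Changeover valve 2 failed, Outboard steering pump 2 degraded, Solenoid block 2 is down}; {C helm transmitter 2 offline, Changeover valve 2 failed, Outboard steering pump 2 degraded}; {Changeover valve 2 failed, Followup amplifier 2 trips, Outboard steering pump 2 degraded}; {A tiller link 2 is down, Changeover valve 2 failed, Outboard steering pump 2 degraded}.

10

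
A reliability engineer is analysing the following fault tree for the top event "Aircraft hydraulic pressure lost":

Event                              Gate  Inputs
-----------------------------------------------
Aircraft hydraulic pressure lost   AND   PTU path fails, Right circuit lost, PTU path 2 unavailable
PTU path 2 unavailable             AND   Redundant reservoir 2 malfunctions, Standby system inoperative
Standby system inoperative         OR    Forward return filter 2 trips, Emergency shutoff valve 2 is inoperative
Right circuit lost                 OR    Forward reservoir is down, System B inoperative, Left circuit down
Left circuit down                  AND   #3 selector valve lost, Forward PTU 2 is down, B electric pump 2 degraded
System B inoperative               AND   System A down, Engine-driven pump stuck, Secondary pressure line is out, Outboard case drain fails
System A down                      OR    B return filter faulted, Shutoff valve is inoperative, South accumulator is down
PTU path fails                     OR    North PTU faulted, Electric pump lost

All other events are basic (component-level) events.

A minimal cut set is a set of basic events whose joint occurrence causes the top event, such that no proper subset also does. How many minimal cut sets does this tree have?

PTU path fails [OR]: union of children's cut sets → 2 cut set(s).
System A down [OR]: union of children's cut sets → 3 cut set(s).
System B inoperative [AND]: one cut set from each child combined → 3 × 1 × 1 × 1 = 3 cut set(s).
Left circuit down [AND]: one cut set from each child combined → 1 × 1 × 1 = 1 cut set(s).
Right circuit lost [OR]: union of children's cut sets → 5 cut set(s).
Standby system inoperative [OR]: union of children's cut sets → 2 cut set(s).
PTU path 2 unavailable [AND]: one cut set from each child combined → 1 × 2 = 2 cut set(s).
Aircraft hydraulic pressure lost [AND]: one cut set from each child combined → 2 × 5 × 2 = 20 cut set(s).

20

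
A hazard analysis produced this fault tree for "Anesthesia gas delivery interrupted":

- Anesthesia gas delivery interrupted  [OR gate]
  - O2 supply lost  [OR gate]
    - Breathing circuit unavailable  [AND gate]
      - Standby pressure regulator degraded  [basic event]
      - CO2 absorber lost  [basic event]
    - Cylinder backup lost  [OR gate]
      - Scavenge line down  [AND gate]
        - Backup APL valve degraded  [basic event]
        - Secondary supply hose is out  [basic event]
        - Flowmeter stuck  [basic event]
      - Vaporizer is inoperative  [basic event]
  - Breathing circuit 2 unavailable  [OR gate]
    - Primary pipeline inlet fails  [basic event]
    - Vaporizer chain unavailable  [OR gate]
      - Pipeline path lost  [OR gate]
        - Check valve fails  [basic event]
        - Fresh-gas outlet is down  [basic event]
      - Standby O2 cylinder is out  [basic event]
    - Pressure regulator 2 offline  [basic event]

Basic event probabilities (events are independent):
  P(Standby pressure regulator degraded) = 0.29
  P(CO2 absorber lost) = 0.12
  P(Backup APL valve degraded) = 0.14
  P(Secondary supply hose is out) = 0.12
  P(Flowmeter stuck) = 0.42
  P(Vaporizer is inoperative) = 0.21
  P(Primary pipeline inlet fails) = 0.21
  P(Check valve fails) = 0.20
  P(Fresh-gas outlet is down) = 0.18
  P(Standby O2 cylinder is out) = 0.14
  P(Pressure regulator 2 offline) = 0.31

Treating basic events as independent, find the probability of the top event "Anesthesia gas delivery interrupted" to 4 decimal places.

P(Breathing circuit unavailable) [AND] = 0.29 × 0.12 = 0.034800
P(Scavenge line down) [AND] = 0.14 × 0.12 × 0.42 = 0.007056
P(Cylinder backup lost) [OR] = 1 − (1−0.007056) × (1−0.21) = 0.215574
P(O2 supply lost) [OR] = 1 − (1−0.034800) × (1−0.215574) = 0.242872
P(Pipeline path lost) [OR] = 1 − (1−0.20) × (1−0.18) = 0.344000
P(Vaporizer chain unavailable) [OR] = 1 − (1−0.344000) × (1−0.14) = 0.435840
P(Breathing circuit 2 unavailable) [OR] = 1 − (1−0.21) × (1−0.435840) × (1−0.31) = 0.692476
P(Anesthesia gas delivery interrupted) [OR] = 1 − (1−0.242872) × (1−0.692476) = 0.767165
Rounded to 4 decimal places: P(Anesthesia gas delivery interrupted) ≈ 0.7672.

0.7672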